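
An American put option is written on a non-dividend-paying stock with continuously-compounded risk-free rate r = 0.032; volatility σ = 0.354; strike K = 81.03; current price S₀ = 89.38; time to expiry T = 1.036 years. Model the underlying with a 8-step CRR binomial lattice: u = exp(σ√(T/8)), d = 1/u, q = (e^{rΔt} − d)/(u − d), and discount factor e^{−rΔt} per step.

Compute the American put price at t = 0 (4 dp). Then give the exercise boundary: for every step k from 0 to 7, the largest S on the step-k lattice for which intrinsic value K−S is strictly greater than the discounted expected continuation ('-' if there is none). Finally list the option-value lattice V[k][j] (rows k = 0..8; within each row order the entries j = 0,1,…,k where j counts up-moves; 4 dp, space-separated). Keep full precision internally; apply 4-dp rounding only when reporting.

price = 7.7113
boundary = - - - - 53.6957 47.2732 53.6957 60.9909
tree:
7.7113
11.1073 4.1634
15.5383 6.4871 1.7263
21.0126 9.8458 2.9683 0.4193
27.3343 14.4653 5.0141 0.8166 0.0000
33.7568 20.4020 8.2715 1.5906 0.0000 0.0000
39.4112 27.3343 13.1996 3.0980 0.0000 0.0000 0.0000
44.3892 33.7568 20.0391 6.0341 0.0000 0.0000 0.0000 0.0000
48.7719 39.4112 27.3343 11.7528 0.0000 0.0000 0.0000 0.0000 0.0000

Δt=0.12950  u=1.13586  d=0.88039  q=0.48445  discount=0.99586
step 8 (expiry): payoffs max(K−S,0) = 48.7719 39.4112 27.3343 11.7528 0.0000 0.0000 0.0000 0.0000 0.0000
step 7: (k=7,j=0): S=36.6408, (K−S)⁺=44.3892, hold=44.0542 ⇒ V=44.3892 exercise | (k=7,j=1): S=47.2732, (K−S)⁺=33.7568, hold=33.4217 ⇒ V=33.7568 exercise | (k=7,j=2): S=60.9909, (K−S)⁺=20.0391, hold=19.7040 ⇒ V=20.0391 exercise | (k=7,j=3): S=78.6892, (K−S)⁺=2.3408, hold=6.0341 ⇒ V=6.0341 continue | (k=7,j=4): S=101.5232, (K−S)⁺=0.0000, hold=0.0000 ⇒ V=0.0000 continue | (k=7,j=5): S=130.9832, (K−S)⁺=0.0000, hold=0.0000 ⇒ V=0.0000 continue | (k=7,j=6): S=168.9919, (K−S)⁺=0.0000, hold=0.0000 ⇒ V=0.0000 continue | (k=7,j=7): S=218.0300, (K−S)⁺=0.0000, hold=0.0000 ⇒ V=0.0000 continue  boundary S*=60.9909
step 6: (k=6,j=0): S=41.6188, (K−S)⁺=39.4112, hold=39.0761 ⇒ V=39.4112 exercise | (k=6,j=1): S=53.6957, (K−S)⁺=27.3343, hold=26.9992 ⇒ V=27.3343 exercise | (k=6,j=2): S=69.2772, (K−S)⁺=11.7528, hold=13.1996 ⇒ V=13.1996 continue | (k=6,j=3): S=89.3800, (K−S)⁺=0.0000, hold=3.0980 ⇒ V=3.0980 continue | (k=6,j=4): S=115.3163, (K−S)⁺=0.0000, hold=0.0000 ⇒ V=0.0000 continue | (k=6,j=5): S=148.7787, (K−S)⁺=0.0000, hold=0.0000 ⇒ V=0.0000 continue | (k=6,j=6): S=191.9513, (K−S)⁺=0.0000, hold=0.0000 ⇒ V=0.0000 continue  boundary S*=53.6957
step 5: (k=5,j=0): S=47.2732, (K−S)⁺=33.7568, hold=33.4217 ⇒ V=33.7568 exercise | (k=5,j=1): S=60.9909, (K−S)⁺=20.0391, hold=20.4020 ⇒ V=20.4020 continue | (k=5,j=2): S=78.6892, (K−S)⁺=2.3408, hold=8.2715 ⇒ V=8.2715 continue | (k=5,j=3): S=101.5232, (K−S)⁺=0.0000, hold=1.5906 ⇒ V=1.5906 continue | (k=5,j=4): S=130.9832, (K−S)⁺=0.0000, hold=0.0000 ⇒ V=0.0000 continue | (k=5,j=5): S=168.9919, (K−S)⁺=0.0000, hold=0.0000 ⇒ V=0.0000 continue  boundary S*=47.2732
step 4: (k=4,j=0): S=53.6957, (K−S)⁺=27.3343, hold=27.1742 ⇒ V=27.3343 exercise | (k=4,j=1): S=69.2772, (K−S)⁺=11.7528, hold=14.4653 ⇒ V=14.4653 continue | (k=4,j=2): S=89.3800, (K−S)⁺=0.0000, hold=5.0141 ⇒ V=5.0141 continue | (k=4,j=3): S=115.3163, (K−S)⁺=0.0000, hold=0.8166 ⇒ V=0.8166 continue | (k=4,j=4): S=148.7787, (K−S)⁺=0.0000, hold=0.0000 ⇒ V=0.0000 continue  boundary S*=53.6957
step 3: (k=3,j=0): S=60.9909, (K−S)⁺=20.0391, hold=21.0126 ⇒ V=21.0126 continue | (k=3,j=1): S=78.6892, (K−S)⁺=2.3408, hold=9.8458 ⇒ V=9.8458 continue | (k=3,j=2): S=101.5232, (K−S)⁺=0.0000, hold=2.9683 ⇒ V=2.9683 continue | (k=3,j=3): S=130.9832, (K−S)⁺=0.0000, hold=0.4193 ⇒ V=0.4193 continue  boundary S*=-
step 2: (k=2,j=0): S=69.2772, (K−S)⁺=11.7528, hold=15.5383 ⇒ V=15.5383 continue | (k=2,j=1): S=89.3800, (K−S)⁺=0.0000, hold=6.4871 ⇒ V=6.4871 continue | (k=2,j=2): S=115.3163, (K−S)⁺=0.0000, hold=1.7263 ⇒ V=1.7263 continue  boundary S*=-
step 1: (k=1,j=0): S=78.6892, (K−S)⁺=2.3408, hold=11.1073 ⇒ V=11.1073 continue | (k=1,j=1): S=101.5232, (K−S)⁺=0.0000, hold=4.1634 ⇒ V=4.1634 continue  boundary S*=-
step 0: (k=0,j=0): S=89.3800, (K−S)⁺=0.0000, hold=7.7113 ⇒ V=7.7113 continue  boundary S*=-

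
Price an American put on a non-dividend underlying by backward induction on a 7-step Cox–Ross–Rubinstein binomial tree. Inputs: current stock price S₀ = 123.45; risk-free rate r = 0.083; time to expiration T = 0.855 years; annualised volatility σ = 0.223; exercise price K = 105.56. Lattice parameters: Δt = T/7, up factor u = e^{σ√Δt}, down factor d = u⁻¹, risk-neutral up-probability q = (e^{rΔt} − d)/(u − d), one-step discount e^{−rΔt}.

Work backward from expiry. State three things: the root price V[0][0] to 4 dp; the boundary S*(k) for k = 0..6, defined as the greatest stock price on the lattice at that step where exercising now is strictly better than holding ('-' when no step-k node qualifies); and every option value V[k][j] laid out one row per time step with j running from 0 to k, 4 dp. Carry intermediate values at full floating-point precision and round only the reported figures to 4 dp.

price = 1.8115
boundary = - - - - 90.3862 83.6094 90.3862
tree:
1.8115
3.2263 0.6682
5.5983 1.3129 0.1442
9.4054 2.5349 0.3206 0.0000
15.1738 4.7813 0.7132 0.0000 0.0000
21.9506 8.7284 1.5863 0.0000 0.0000 0.0000
28.2194 15.1738 3.5282 0.0000 0.0000 0.0000 0.0000
34.0181 21.9506 7.8477 0.0000 0.0000 0.0000 0.0000 0.0000

Δt=0.12214, u=1.08105, d=0.92502, q=0.54583, disc=e^(-rΔt)=0.98991
k=7 terminal: V=max(K-S,0) → 34.0181 21.9506 7.8477 0.0000 0.0000 0.0000 0.0000 0.0000
k=6: j=0 S=77.3406 intr=28.2194 cont=27.1546 V=28.2194[EX]; j=1 S=90.3862 intr=15.1738 cont=14.1090 V=15.1738[EX]; j=2 S=105.6323 intr=0.0000 cont=3.5282 V=3.5282[hold]; j=3 S=123.4500 intr=0.0000 cont=0.0000 V=0.0000[hold]; j=4 S=144.2732 intr=0.0000 cont=0.0000 V=0.0000[hold]; j=5 S=168.6087 intr=0.0000 cont=0.0000 V=0.0000[hold]; j=6 S=197.0491 intr=0.0000 cont=0.0000 V=0.0000[hold]  S*(6)=90.3862
k=5: j=0 S=83.6094 intr=21.9506 cont=20.8859 V=21.9506[EX]; j=1 S=97.7123 intr=7.8477 cont=8.7284 V=8.7284[hold]; j=2 S=114.1942 intr=0.0000 cont=1.5863 V=1.5863[hold]; j=3 S=133.4561 intr=0.0000 cont=0.0000 V=0.0000[hold]; j=4 S=155.9670 intr=0.0000 cont=0.0000 V=0.0000[hold]; j=5 S=182.2751 intr=0.0000 cont=0.0000 V=0.0000[hold]  S*(5)=83.6094
k=4: j=0 S=90.3862 intr=15.1738 cont=14.5849 V=15.1738[EX]; j=1 S=105.6323 intr=0.0000 cont=4.7813 V=4.7813[hold]; j=2 S=123.4500 intr=0.0000 cont=0.7132 V=0.7132[hold]; j=3 S=144.2732 intr=0.0000 cont=0.0000 V=0.0000[hold]; j=4 S=168.6087 intr=0.0000 cont=0.0000 V=0.0000[hold]  S*(4)=90.3862
k=3: j=0 S=97.7123 intr=7.8477 cont=9.4054 V=9.4054[hold]; j=1 S=114.1942 intr=0.0000 cont=2.5349 V=2.5349[hold]; j=2 S=133.4561 intr=0.0000 cont=0.3206 V=0.3206[hold]; j=3 S=155.9670 intr=0.0000 cont=0.0000 V=0.0000[hold]  S*(3)=-
k=2: j=0 S=105.6323 intr=0.0000 cont=5.5983 V=5.5983[hold]; j=1 S=123.4500 intr=0.0000 cont=1.3129 V=1.3129[hold]; j=2 S=144.2732 intr=0.0000 cont=0.1442 V=0.1442[hold]  S*(2)=-
k=1: j=0 S=114.1942 intr=0.0000 cont=3.2263 V=3.2263[hold]; j=1 S=133.4561 intr=0.0000 cont=0.6682 V=0.6682[hold]  S*(1)=-
k=0: j=0 S=123.4500 intr=0.0000 cont=1.8115 V=1.8115[hold]  S*(0)=-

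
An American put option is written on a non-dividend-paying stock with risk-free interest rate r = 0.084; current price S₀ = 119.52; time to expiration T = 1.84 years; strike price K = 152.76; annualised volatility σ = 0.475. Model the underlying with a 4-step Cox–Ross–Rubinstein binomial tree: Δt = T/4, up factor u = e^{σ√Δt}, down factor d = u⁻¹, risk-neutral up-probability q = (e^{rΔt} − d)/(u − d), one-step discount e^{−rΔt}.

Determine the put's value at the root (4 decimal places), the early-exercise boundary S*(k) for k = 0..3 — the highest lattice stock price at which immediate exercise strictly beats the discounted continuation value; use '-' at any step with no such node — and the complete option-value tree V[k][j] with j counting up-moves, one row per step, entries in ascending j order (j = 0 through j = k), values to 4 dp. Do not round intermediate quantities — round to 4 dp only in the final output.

Δt=0.46000, u=1.38011, d=0.72458, q=0.48025, disc=e^(-rΔt)=0.96210
k=4 terminal: V=max(K-S,0) → 119.8149 90.0098 33.2400 0.0000 0.0000
k=3: j=0 S=45.4677 intr=107.2923 cont=101.5023 V=107.2923[EX]; j=1 S=86.6020 intr=66.1580 cont=60.3679 V=66.1580[EX]; j=2 S=164.9503 intr=0.0000 cont=16.6217 V=16.6217[hold]; j=3 S=314.1799 intr=0.0000 cont=0.0000 V=0.0000[hold]  S*(3)=86.6020
k=2: j=0 S=62.7502 intr=90.0098 cont=84.2197 V=90.0098[EX]; j=1 S=119.5200 intr=33.2400 cont=40.7624 V=40.7624[hold]; j=2 S=227.6490 intr=0.0000 cont=8.3117 V=8.3117[hold]  S*(2)=62.7502
k=1: j=0 S=86.6020 intr=66.1580 cont=63.8436 V=66.1580[EX]; j=1 S=164.9503 intr=0.0000 cont=24.2237 V=24.2237[hold]  S*(1)=86.6020
k=0: j=0 S=119.5200 intr=33.2400 cont=44.2749 V=44.2749[hold]  S*(0)=-

price = 44.2749
boundary = - 86.6020 62.7502 86.6020
tree:
44.2749
66.1580 24.2237
90.0098 40.7624 8.3117
107.2923 66.1580 16.6217 0.0000
119.8149 90.0098 33.2400 0.0000 0.0000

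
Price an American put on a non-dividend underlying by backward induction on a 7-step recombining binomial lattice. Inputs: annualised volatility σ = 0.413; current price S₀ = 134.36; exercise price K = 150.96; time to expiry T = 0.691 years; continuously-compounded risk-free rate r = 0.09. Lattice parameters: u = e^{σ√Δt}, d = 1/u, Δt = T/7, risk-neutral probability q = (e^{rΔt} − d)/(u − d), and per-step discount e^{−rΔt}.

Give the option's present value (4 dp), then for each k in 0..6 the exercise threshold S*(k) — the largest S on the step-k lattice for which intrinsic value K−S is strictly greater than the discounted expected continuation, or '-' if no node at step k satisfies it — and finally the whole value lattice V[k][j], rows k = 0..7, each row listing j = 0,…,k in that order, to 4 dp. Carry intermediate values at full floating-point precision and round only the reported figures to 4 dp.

Δt=0.09871  u=1.13855  d=0.87831  q=0.50190  discount=0.99116
step 7 (expiry): payoffs max(K−S,0) = 96.7858 80.7336 59.9251 32.9508 0.0000 0.0000 0.0000 0.0000
step 6: (k=6,j=0): S=61.6803, (K−S)⁺=89.2797, hold=87.9445 ⇒ V=89.2797 exercise | (k=6,j=1): S=79.9566, (K−S)⁺=71.0034, hold=69.6682 ⇒ V=71.0034 exercise | (k=6,j=2): S=103.6483, (K−S)⁺=47.3117, hold=45.9765 ⇒ V=47.3117 exercise | (k=6,j=3): S=134.3600, (K−S)⁺=16.6000, hold=16.2678 ⇒ V=16.6000 exercise | (k=6,j=4): S=174.1718, (K−S)⁺=0.0000, hold=0.0000 ⇒ V=0.0000 continue | (k=6,j=5): S=225.7802, (K−S)⁺=0.0000, hold=0.0000 ⇒ V=0.0000 continue | (k=6,j=6): S=292.6804, (K−S)⁺=0.0000, hold=0.0000 ⇒ V=0.0000 continue  boundary S*=134.3600
step 5: (k=5,j=0): S=70.2264, (K−S)⁺=80.7336, hold=79.3984 ⇒ V=80.7336 exercise | (k=5,j=1): S=91.0349, (K−S)⁺=59.9251, hold=58.5898 ⇒ V=59.9251 exercise | (k=5,j=2): S=118.0092, (K−S)⁺=32.9508, hold=31.6155 ⇒ V=32.9508 exercise | (k=5,j=3): S=152.9762, (K−S)⁺=0.0000, hold=8.1954 ⇒ V=8.1954 continue | (k=5,j=4): S=198.3042, (K−S)⁺=0.0000, hold=0.0000 ⇒ V=0.0000 continue | (k=5,j=5): S=257.0631, (K−S)⁺=0.0000, hold=0.0000 ⇒ V=0.0000 continue  boundary S*=118.0092
step 4: (k=4,j=0): S=79.9566, (K−S)⁺=71.0034, hold=69.6682 ⇒ V=71.0034 exercise | (k=4,j=1): S=103.6483, (K−S)⁺=47.3117, hold=45.9765 ⇒ V=47.3117 exercise | (k=4,j=2): S=134.3600, (K−S)⁺=16.6000, hold=20.3446 ⇒ V=20.3446 continue | (k=4,j=3): S=174.1718, (K−S)⁺=0.0000, hold=4.0461 ⇒ V=4.0461 continue | (k=4,j=4): S=225.7802, (K−S)⁺=0.0000, hold=0.0000 ⇒ V=0.0000 continue  boundary S*=103.6483
step 3: (k=3,j=0): S=91.0349, (K−S)⁺=59.9251, hold=58.5898 ⇒ V=59.9251 exercise | (k=3,j=1): S=118.0092, (K−S)⁺=32.9508, hold=33.4783 ⇒ V=33.4783 continue | (k=3,j=2): S=152.9762, (K−S)⁺=0.0000, hold=12.0568 ⇒ V=12.0568 continue | (k=3,j=3): S=198.3042, (K−S)⁺=0.0000, hold=1.9975 ⇒ V=1.9975 continue  boundary S*=91.0349
step 2: (k=2,j=0): S=103.6483, (K−S)⁺=47.3117, hold=46.2389 ⇒ V=47.3117 exercise | (k=2,j=1): S=134.3600, (K−S)⁺=16.6000, hold=22.5260 ⇒ V=22.5260 continue | (k=2,j=2): S=174.1718, (K−S)⁺=0.0000, hold=6.9461 ⇒ V=6.9461 continue  boundary S*=103.6483
step 1: (k=1,j=0): S=118.0092, (K−S)⁺=32.9508, hold=34.5634 ⇒ V=34.5634 continue | (k=1,j=1): S=152.9762, (K−S)⁺=0.0000, hold=14.5764 ⇒ V=14.5764 continue  boundary S*=-
step 0: (k=0,j=0): S=134.3600, (K−S)⁺=16.6000, hold=24.3151 ⇒ V=24.3151 continue  boundary S*=-

price = 24.3151
boundary = - - 103.6483 91.0349 103.6483 118.0092 134.3600
tree:
24.3151
34.5634 14.5764
47.3117 22.5260 6.9461
59.9251 33.4783 12.0568 1.9975
71.0034 47.3117 20.3446 4.0461 0.0000
80.7336 59.9251 32.9508 8.1954 0.0000 0.0000
89.2797 71.0034 47.3117 16.6000 0.0000 0.0000 0.0000
96.7858 80.7336 59.9251 32.9508 0.0000 0.0000 0.0000 0.0000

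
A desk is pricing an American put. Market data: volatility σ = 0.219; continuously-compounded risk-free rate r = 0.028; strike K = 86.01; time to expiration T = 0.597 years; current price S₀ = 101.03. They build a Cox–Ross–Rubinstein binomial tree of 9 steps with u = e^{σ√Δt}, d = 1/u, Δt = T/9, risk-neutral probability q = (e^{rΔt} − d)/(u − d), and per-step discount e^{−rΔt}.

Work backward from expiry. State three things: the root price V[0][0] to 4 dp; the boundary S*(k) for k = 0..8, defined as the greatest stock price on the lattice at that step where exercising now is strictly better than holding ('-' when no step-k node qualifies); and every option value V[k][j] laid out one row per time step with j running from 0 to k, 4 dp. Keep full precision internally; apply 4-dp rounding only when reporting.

price = 1.1552
boundary = - - - - - - 72.0236 76.2027 80.6244
tree:
1.1552
1.8747 0.4467
2.9815 0.7854 0.1128
4.6268 1.3627 0.2164 0.0106
6.9675 2.3254 0.4142 0.0214 0.0000
10.1067 3.8838 0.7904 0.0431 0.0000 0.0000
13.9864 6.3010 1.5037 0.0867 0.0000 0.0000 0.0000
17.9364 9.8073 2.8512 0.1745 0.0000 0.0000 0.0000 0.0000
21.6698 13.9864 5.3856 0.3513 0.0000 0.0000 0.0000 0.0000 0.0000
25.1984 17.9364 9.8073 0.7074 0.0000 0.0000 0.0000 0.0000 0.0000 0.0000

Δt=0.06633, u=1.05803, d=0.94516, q=0.50237, disc=e^(-rΔt)=0.99814
k=9 terminal: V=max(K-S,0) → 25.1984 17.9364 9.8073 0.7074 0.0000 0.0000 0.0000 0.0000 0.0000 0.0000
k=8: j=0 S=64.3402 intr=21.6698 cont=21.5102 V=21.6698[EX]; j=1 S=72.0236 intr=13.9864 cont=13.8268 V=13.9864[EX]; j=2 S=80.6244 intr=5.3856 cont=5.2260 V=5.3856[EX]; j=3 S=90.2523 intr=0.0000 cont=0.3513 V=0.3513[hold]; j=4 S=101.0300 intr=0.0000 cont=0.0000 V=0.0000[hold]; j=5 S=113.0947 intr=0.0000 cont=0.0000 V=0.0000[hold]; j=6 S=126.6001 intr=0.0000 cont=0.0000 V=0.0000[hold]; j=7 S=141.7183 intr=0.0000 cont=0.0000 V=0.0000[hold]; j=8 S=158.6419 intr=0.0000 cont=0.0000 V=0.0000[hold]  S*(8)=80.6244
k=7: j=0 S=68.0736 intr=17.9364 cont=17.7768 V=17.9364[EX]; j=1 S=76.2027 intr=9.8073 cont=9.6477 V=9.8073[EX]; j=2 S=85.3026 intr=0.7074 cont=2.8512 V=2.8512[hold]; j=3 S=95.4892 intr=0.0000 cont=0.1745 V=0.1745[hold]; j=4 S=106.8923 intr=0.0000 cont=0.0000 V=0.0000[hold]; j=5 S=119.6570 intr=0.0000 cont=0.0000 V=0.0000[hold]; j=6 S=133.9461 intr=0.0000 cont=0.0000 V=0.0000[hold]; j=7 S=149.9416 intr=0.0000 cont=0.0000 V=0.0000[hold]  S*(7)=76.2027
k=6: j=0 S=72.0236 intr=13.9864 cont=13.8268 V=13.9864[EX]; j=1 S=80.6244 intr=5.3856 cont=6.3010 V=6.3010[hold]; j=2 S=90.2523 intr=0.0000 cont=1.5037 V=1.5037[hold]; j=3 S=101.0300 intr=0.0000 cont=0.0867 V=0.0867[hold]; j=4 S=113.0947 intr=0.0000 cont=0.0000 V=0.0000[hold]; j=5 S=126.6001 intr=0.0000 cont=0.0000 V=0.0000[hold]; j=6 S=141.7183 intr=0.0000 cont=0.0000 V=0.0000[hold]  S*(6)=72.0236
k=5: j=0 S=76.2027 intr=9.8073 cont=10.1067 V=10.1067[hold]; j=1 S=85.3026 intr=0.7074 cont=3.8838 V=3.8838[hold]; j=2 S=95.4892 intr=0.0000 cont=0.7904 V=0.7904[hold]; j=3 S=106.8923 intr=0.0000 cont=0.0431 V=0.0431[hold]; j=4 S=119.6570 intr=0.0000 cont=0.0000 V=0.0000[hold]; j=5 S=133.9461 intr=0.0000 cont=0.0000 V=0.0000[hold]  S*(5)=-
k=4: j=0 S=80.6244 intr=5.3856 cont=6.9675 V=6.9675[hold]; j=1 S=90.2523 intr=0.0000 cont=2.3254 V=2.3254[hold]; j=2 S=101.0300 intr=0.0000 cont=0.4142 V=0.4142[hold]; j=3 S=113.0947 intr=0.0000 cont=0.0214 V=0.0214[hold]; j=4 S=126.6001 intr=0.0000 cont=0.0000 V=0.0000[hold]  S*(4)=-
k=3: j=0 S=85.3026 intr=0.7074 cont=4.6268 V=4.6268[hold]; j=1 S=95.4892 intr=0.0000 cont=1.3627 V=1.3627[hold]; j=2 S=106.8923 intr=0.0000 cont=0.2164 V=0.2164[hold]; j=3 S=119.6570 intr=0.0000 cont=0.0106 V=0.0106[hold]  S*(3)=-
k=2: j=0 S=90.2523 intr=0.0000 cont=2.9815 V=2.9815[hold]; j=1 S=101.0300 intr=0.0000 cont=0.7854 V=0.7854[hold]; j=2 S=113.0947 intr=0.0000 cont=0.1128 V=0.1128[hold]  S*(2)=-
k=1: j=0 S=95.4892 intr=0.0000 cont=1.8747 V=1.8747[hold]; j=1 S=106.8923 intr=0.0000 cont=0.4467 V=0.4467[hold]  S*(1)=-
k=0: j=0 S=101.0300 intr=0.0000 cont=1.1552 V=1.1552[hold]  S*(0)=-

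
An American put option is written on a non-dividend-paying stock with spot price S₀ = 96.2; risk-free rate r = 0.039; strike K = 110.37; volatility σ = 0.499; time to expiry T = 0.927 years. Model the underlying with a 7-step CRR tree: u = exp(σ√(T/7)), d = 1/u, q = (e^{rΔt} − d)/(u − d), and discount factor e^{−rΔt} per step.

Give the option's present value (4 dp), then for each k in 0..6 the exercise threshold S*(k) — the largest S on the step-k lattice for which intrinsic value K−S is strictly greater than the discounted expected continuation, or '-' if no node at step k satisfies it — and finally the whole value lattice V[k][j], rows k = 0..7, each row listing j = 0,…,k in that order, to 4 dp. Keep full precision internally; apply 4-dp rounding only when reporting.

Δt=0.13243, u=1.19912, d=0.83394, q=0.46891, disc=e^(-rΔt)=0.99485
k=7 terminal: V=max(K-S,0) → 83.3845 71.5677 54.5764 30.1446 0.0000 0.0000 0.0000 0.0000
k=6: j=0 S=32.3590 intr=78.0110 cont=77.4425 V=78.0110[EX]; j=1 S=46.5287 intr=63.8413 cont=63.2727 V=63.8413[EX]; j=2 S=66.9034 intr=43.4666 cont=42.8980 V=43.4666[EX]; j=3 S=96.2000 intr=14.1700 cont=15.9272 V=15.9272[hold]; j=4 S=138.3254 intr=0.0000 cont=0.0000 V=0.0000[hold]; j=5 S=198.8973 intr=0.0000 cont=0.0000 V=0.0000[hold]; j=6 S=285.9932 intr=0.0000 cont=0.0000 V=0.0000[hold]  S*(6)=66.9034
k=5: j=0 S=38.8023 intr=71.5677 cont=70.9991 V=71.5677[EX]; j=1 S=55.7936 intr=54.5764 cont=54.0078 V=54.5764[EX]; j=2 S=80.2254 intr=30.1446 cont=30.3958 V=30.3958[hold]; j=3 S=115.3556 intr=0.0000 cont=8.4152 V=8.4152[hold]; j=4 S=165.8691 intr=0.0000 cont=0.0000 V=0.0000[hold]; j=5 S=238.5021 intr=0.0000 cont=0.0000 V=0.0000[hold]  S*(5)=55.7936
k=4: j=0 S=46.5287 intr=63.8413 cont=63.2727 V=63.8413[EX]; j=1 S=66.9034 intr=43.4666 cont=43.0152 V=43.4666[EX]; j=2 S=96.2000 intr=14.1700 cont=19.9855 V=19.9855[hold]; j=3 S=138.3254 intr=0.0000 cont=4.4463 V=4.4463[hold]; j=4 S=198.8973 intr=0.0000 cont=0.0000 V=0.0000[hold]  S*(4)=66.9034
k=3: j=0 S=55.7936 intr=54.5764 cont=54.0078 V=54.5764[EX]; j=1 S=80.2254 intr=30.1446 cont=32.2890 V=32.2890[hold]; j=2 S=115.3556 intr=0.0000 cont=12.6336 V=12.6336[hold]; j=3 S=165.8691 intr=0.0000 cont=2.3492 V=2.3492[hold]  S*(3)=55.7936
k=2: j=0 S=66.9034 intr=43.4666 cont=43.8983 V=43.8983[hold]; j=1 S=96.2000 intr=14.1700 cont=22.9536 V=22.9536[hold]; j=2 S=138.3254 intr=0.0000 cont=7.7710 V=7.7710[hold]  S*(2)=-
k=1: j=0 S=80.2254 intr=30.1446 cont=33.9017 V=33.9017[hold]; j=1 S=115.3556 intr=0.0000 cont=15.7528 V=15.7528[hold]  S*(1)=-
k=0: j=0 S=96.2000 intr=14.1700 cont=25.2607 V=25.2607[hold]  S*(0)=-

price = 25.2607
boundary = - - - 55.7936 66.9034 55.7936 66.9034
tree:
25.2607
33.9017 15.7528
43.8983 22.9536 7.7710
54.5764 32.2890 12.6336 2.3492
63.8413 43.4666 19.9855 4.4463 0.0000
71.5677 54.5764 30.3958 8.4152 0.0000 0.0000
78.0110 63.8413 43.4666 15.9272 0.0000 0.0000 0.0000
83.3845 71.5677 54.5764 30.1446 0.0000 0.0000 0.0000 0.0000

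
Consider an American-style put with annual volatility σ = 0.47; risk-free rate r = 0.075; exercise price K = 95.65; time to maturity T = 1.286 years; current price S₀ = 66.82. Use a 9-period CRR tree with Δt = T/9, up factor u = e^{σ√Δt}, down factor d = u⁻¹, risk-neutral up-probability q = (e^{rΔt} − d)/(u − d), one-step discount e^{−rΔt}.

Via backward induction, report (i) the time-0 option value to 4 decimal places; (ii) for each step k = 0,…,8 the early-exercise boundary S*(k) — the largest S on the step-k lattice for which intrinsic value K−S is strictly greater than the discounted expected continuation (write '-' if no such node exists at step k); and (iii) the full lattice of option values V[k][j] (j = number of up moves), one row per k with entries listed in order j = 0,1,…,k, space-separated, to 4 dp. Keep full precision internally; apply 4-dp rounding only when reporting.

price = 31.2305
boundary = - 55.9433 46.8371 55.9433 46.8371 55.9433 46.8371 55.9433 66.8200
tree:
31.2305
39.7067 22.9537
48.8129 30.6586 15.3093
56.4368 39.7067 21.7640 8.8186
62.8198 48.8129 29.9477 13.5867 3.9685
68.1637 56.4368 39.7067 20.2850 6.8000 1.0603
72.6378 62.8198 48.8129 29.1075 11.3988 2.0844 0.0000
76.3836 68.1637 56.4368 39.7067 18.5371 4.0979 0.0000 0.0000
79.5197 72.6378 62.8198 48.8129 28.8300 8.0564 0.0000 0.0000 0.0000
82.1453 76.3836 68.1637 56.4368 39.7067 15.8387 0.0000 0.0000 0.0000 0.0000

Δt=0.14289  u=1.19442  d=0.83722  q=0.48586  discount=0.98934
step 9 (expiry): payoffs max(K−S,0) = 82.1453 76.3836 68.1637 56.4368 39.7067 15.8387 0.0000 0.0000 0.0000 0.0000
step 8: (k=8,j=0): S=16.1303, (K−S)⁺=79.5197, hold=78.5001 ⇒ V=79.5197 exercise | (k=8,j=1): S=23.0122, (K−S)⁺=72.6378, hold=71.6182 ⇒ V=72.6378 exercise | (k=8,j=2): S=32.8302, (K−S)⁺=62.8198, hold=61.8002 ⇒ V=62.8198 exercise | (k=8,j=3): S=46.8371, (K−S)⁺=48.8129, hold=47.7933 ⇒ V=48.8129 exercise | (k=8,j=4): S=66.8200, (K−S)⁺=28.8300, hold=27.8104 ⇒ V=28.8300 exercise | (k=8,j=5): S=95.3285, (K−S)⁺=0.3215, hold=8.0564 ⇒ V=8.0564 continue | (k=8,j=6): S=136.0000, (K−S)⁺=0.0000, hold=0.0000 ⇒ V=0.0000 continue | (k=8,j=7): S=194.0238, (K−S)⁺=0.0000, hold=0.0000 ⇒ V=0.0000 continue | (k=8,j=8): S=276.8032, (K−S)⁺=0.0000, hold=0.0000 ⇒ V=0.0000 continue  boundary S*=66.8200
step 7: (k=7,j=0): S=19.2664, (K−S)⁺=76.3836, hold=75.3641 ⇒ V=76.3836 exercise | (k=7,j=1): S=27.4863, (K−S)⁺=68.1637, hold=67.1441 ⇒ V=68.1637 exercise | (k=7,j=2): S=39.2132, (K−S)⁺=56.4368, hold=55.4172 ⇒ V=56.4368 exercise | (k=7,j=3): S=55.9433, (K−S)⁺=39.7067, hold=38.6871 ⇒ V=39.7067 exercise | (k=7,j=4): S=79.8113, (K−S)⁺=15.8387, hold=18.5371 ⇒ V=18.5371 continue | (k=7,j=5): S=113.8625, (K−S)⁺=0.0000, hold=4.0979 ⇒ V=4.0979 continue | (k=7,j=6): S=162.4415, (K−S)⁺=0.0000, hold=0.0000 ⇒ V=0.0000 continue | (k=7,j=7): S=231.7464, (K−S)⁺=0.0000, hold=0.0000 ⇒ V=0.0000 continue  boundary S*=55.9433
step 6: (k=6,j=0): S=23.0122, (K−S)⁺=72.6378, hold=71.6182 ⇒ V=72.6378 exercise | (k=6,j=1): S=32.8302, (K−S)⁺=62.8198, hold=61.8002 ⇒ V=62.8198 exercise | (k=6,j=2): S=46.8371, (K−S)⁺=48.8129, hold=47.7933 ⇒ V=48.8129 exercise | (k=6,j=3): S=66.8200, (K−S)⁺=28.8300, hold=29.1075 ⇒ V=29.1075 continue | (k=6,j=4): S=95.3285, (K−S)⁺=0.3215, hold=11.3988 ⇒ V=11.3988 continue | (k=6,j=5): S=136.0000, (K−S)⁺=0.0000, hold=2.0844 ⇒ V=2.0844 continue | (k=6,j=6): S=194.0238, (K−S)⁺=0.0000, hold=0.0000 ⇒ V=0.0000 continue  boundary S*=46.8371
step 5: (k=5,j=0): S=27.4863, (K−S)⁺=68.1637, hold=67.1441 ⇒ V=68.1637 exercise | (k=5,j=1): S=39.2132, (K−S)⁺=56.4368, hold=55.4172 ⇒ V=56.4368 exercise | (k=5,j=2): S=55.9433, (K−S)⁺=39.7067, hold=38.8205 ⇒ V=39.7067 exercise | (k=5,j=3): S=79.8113, (K−S)⁺=15.8387, hold=20.2850 ⇒ V=20.2850 continue | (k=5,j=4): S=113.8625, (K−S)⁺=0.0000, hold=6.8000 ⇒ V=6.8000 continue | (k=5,j=5): S=162.4415, (K−S)⁺=0.0000, hold=1.0603 ⇒ V=1.0603 continue  boundary S*=55.9433
step 4: (k=4,j=0): S=32.8302, (K−S)⁺=62.8198, hold=61.8002 ⇒ V=62.8198 exercise | (k=4,j=1): S=46.8371, (K−S)⁺=48.8129, hold=47.7933 ⇒ V=48.8129 exercise | (k=4,j=2): S=66.8200, (K−S)⁺=28.8300, hold=29.9477 ⇒ V=29.9477 continue | (k=4,j=3): S=95.3285, (K−S)⁺=0.3215, hold=13.5867 ⇒ V=13.5867 continue | (k=4,j=4): S=136.0000, (K−S)⁺=0.0000, hold=3.9685 ⇒ V=3.9685 continue  boundary S*=46.8371
step 3: (k=3,j=0): S=39.2132, (K−S)⁺=56.4368, hold=55.4172 ⇒ V=56.4368 exercise | (k=3,j=1): S=55.9433, (K−S)⁺=39.7067, hold=39.2243 ⇒ V=39.7067 exercise | (k=3,j=2): S=79.8113, (K−S)⁺=15.8387, hold=21.7640 ⇒ V=21.7640 continue | (k=3,j=3): S=113.8625, (K−S)⁺=0.0000, hold=8.8186 ⇒ V=8.8186 continue  boundary S*=55.9433
step 2: (k=2,j=0): S=46.8371, (K−S)⁺=48.8129, hold=47.7933 ⇒ V=48.8129 exercise | (k=2,j=1): S=66.8200, (K−S)⁺=28.8300, hold=30.6586 ⇒ V=30.6586 continue | (k=2,j=2): S=95.3285, (K−S)⁺=0.3215, hold=15.3093 ⇒ V=15.3093 continue  boundary S*=46.8371
step 1: (k=1,j=0): S=55.9433, (K−S)⁺=39.7067, hold=39.5661 ⇒ V=39.7067 exercise | (k=1,j=1): S=79.8113, (K−S)⁺=15.8387, hold=22.9537 ⇒ V=22.9537 continue  boundary S*=55.9433
step 0: (k=0,j=0): S=66.8200, (K−S)⁺=28.8300, hold=31.2305 ⇒ V=31.2305 continue  boundary S*=-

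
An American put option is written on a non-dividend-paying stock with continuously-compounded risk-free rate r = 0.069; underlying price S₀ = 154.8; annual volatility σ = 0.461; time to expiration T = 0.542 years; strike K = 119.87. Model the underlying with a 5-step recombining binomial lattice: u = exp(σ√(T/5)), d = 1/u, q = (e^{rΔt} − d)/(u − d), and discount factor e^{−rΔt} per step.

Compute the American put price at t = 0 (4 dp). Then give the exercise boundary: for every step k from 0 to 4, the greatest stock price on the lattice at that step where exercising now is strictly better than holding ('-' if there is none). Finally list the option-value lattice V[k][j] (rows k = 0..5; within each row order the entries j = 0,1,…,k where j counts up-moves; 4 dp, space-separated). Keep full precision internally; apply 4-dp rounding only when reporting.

price = 5.2145
boundary = - - - - 84.3532
tree:
5.2145
8.8510 1.4607
14.6555 2.8674 0.0000
23.4311 5.6288 0.0000 0.0000
35.5168 11.0496 0.0000 0.0000 0.0000
47.3957 21.6909 0.0000 0.0000 0.0000 0.0000

Δt=0.10840  u=1.16390  d=0.85918  q=0.48676  discount=0.99255
step 5 (expiry): payoffs max(K−S,0) = 47.3957 21.6909 0.0000 0.0000 0.0000 0.0000
step 4: (k=4,j=0): S=84.3532, (K−S)⁺=35.5168, hold=34.6236 ⇒ V=35.5168 exercise | (k=4,j=1): S=114.2710, (K−S)⁺=5.5990, hold=11.0496 ⇒ V=11.0496 continue | (k=4,j=2): S=154.8000, (K−S)⁺=0.0000, hold=0.0000 ⇒ V=0.0000 continue | (k=4,j=3): S=209.7035, (K−S)⁺=0.0000, hold=0.0000 ⇒ V=0.0000 continue | (k=4,j=4): S=284.0799, (K−S)⁺=0.0000, hold=0.0000 ⇒ V=0.0000 continue  boundary S*=84.3532
step 3: (k=3,j=0): S=98.1791, (K−S)⁺=21.6909, hold=23.4311 ⇒ V=23.4311 continue | (k=3,j=1): S=133.0006, (K−S)⁺=0.0000, hold=5.6288 ⇒ V=5.6288 continue | (k=3,j=2): S=180.1724, (K−S)⁺=0.0000, hold=0.0000 ⇒ V=0.0000 continue | (k=3,j=3): S=244.0749, (K−S)⁺=0.0000, hold=0.0000 ⇒ V=0.0000 continue  boundary S*=-
step 2: (k=2,j=0): S=114.2710, (K−S)⁺=5.5990, hold=14.6555 ⇒ V=14.6555 continue | (k=2,j=1): S=154.8000, (K−S)⁺=0.0000, hold=2.8674 ⇒ V=2.8674 continue | (k=2,j=2): S=209.7035, (K−S)⁺=0.0000, hold=0.0000 ⇒ V=0.0000 continue  boundary S*=-
step 1: (k=1,j=0): S=133.0006, (K−S)⁺=0.0000, hold=8.8510 ⇒ V=8.8510 continue | (k=1,j=1): S=180.1724, (K−S)⁺=0.0000, hold=1.4607 ⇒ V=1.4607 continue  boundary S*=-
step 0: (k=0,j=0): S=154.8000, (K−S)⁺=0.0000, hold=5.2145 ⇒ V=5.2145 continue  boundary S*=-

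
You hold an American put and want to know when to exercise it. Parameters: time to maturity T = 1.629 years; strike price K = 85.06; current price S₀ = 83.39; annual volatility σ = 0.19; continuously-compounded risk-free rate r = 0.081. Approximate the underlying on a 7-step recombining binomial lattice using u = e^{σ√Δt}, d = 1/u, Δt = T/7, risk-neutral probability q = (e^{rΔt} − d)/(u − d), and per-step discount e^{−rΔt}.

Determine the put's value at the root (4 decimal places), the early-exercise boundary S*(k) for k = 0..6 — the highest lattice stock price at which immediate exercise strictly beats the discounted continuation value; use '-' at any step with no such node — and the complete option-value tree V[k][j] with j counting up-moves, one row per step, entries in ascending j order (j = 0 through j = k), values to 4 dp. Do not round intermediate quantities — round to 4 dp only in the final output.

price = 5.3310
boundary = - - 69.4227 63.3426 69.4227 76.0865 69.4227
tree:
5.3310
9.2754 2.6583
15.6373 4.9868 1.0644
21.7174 9.0307 2.2311 0.2571
27.2651 15.6373 4.5574 0.6249 0.0000
32.3269 21.7174 8.9735 1.5188 0.0000 0.0000
36.9453 27.2651 15.6373 3.6918 0.0000 0.0000 0.0000
41.1593 32.3269 21.7174 8.9735 0.0000 0.0000 0.0000 0.0000

Δt=0.23271  u=1.09599  d=0.91242  q=0.58076  discount=0.98133
step 7 (expiry): payoffs max(K−S,0) = 41.1593 32.3269 21.7174 8.9735 0.0000 0.0000 0.0000 0.0000
step 6: (k=6,j=0): S=48.1147, (K−S)⁺=36.9453, hold=35.3570 ⇒ V=36.9453 exercise | (k=6,j=1): S=57.7949, (K−S)⁺=27.2651, hold=25.6767 ⇒ V=27.2651 exercise | (k=6,j=2): S=69.4227, (K−S)⁺=15.6373, hold=14.0489 ⇒ V=15.6373 exercise | (k=6,j=3): S=83.3900, (K−S)⁺=1.6700, hold=3.6918 ⇒ V=3.6918 continue | (k=6,j=4): S=100.1673, (K−S)⁺=0.0000, hold=0.0000 ⇒ V=0.0000 continue | (k=6,j=5): S=120.3201, (K−S)⁺=0.0000, hold=0.0000 ⇒ V=0.0000 continue | (k=6,j=6): S=144.5275, (K−S)⁺=0.0000, hold=0.0000 ⇒ V=0.0000 continue  boundary S*=69.4227
step 5: (k=5,j=0): S=52.7331, (K−S)⁺=32.3269, hold=30.7385 ⇒ V=32.3269 exercise | (k=5,j=1): S=63.3426, (K−S)⁺=21.7174, hold=20.1291 ⇒ V=21.7174 exercise | (k=5,j=2): S=76.0865, (K−S)⁺=8.9735, hold=8.5373 ⇒ V=8.9735 exercise | (k=5,j=3): S=91.3945, (K−S)⁺=0.0000, hold=1.5188 ⇒ V=1.5188 continue | (k=5,j=4): S=109.7823, (K−S)⁺=0.0000, hold=0.0000 ⇒ V=0.0000 continue | (k=5,j=5): S=131.8695, (K−S)⁺=0.0000, hold=0.0000 ⇒ V=0.0000 continue  boundary S*=76.0865
step 4: (k=4,j=0): S=57.7949, (K−S)⁺=27.2651, hold=25.6767 ⇒ V=27.2651 exercise | (k=4,j=1): S=69.4227, (K−S)⁺=15.6373, hold=14.0489 ⇒ V=15.6373 exercise | (k=4,j=2): S=83.3900, (K−S)⁺=1.6700, hold=4.5574 ⇒ V=4.5574 continue | (k=4,j=3): S=100.1673, (K−S)⁺=0.0000, hold=0.6249 ⇒ V=0.6249 continue | (k=4,j=4): S=120.3201, (K−S)⁺=0.0000, hold=0.0000 ⇒ V=0.0000 continue  boundary S*=69.4227
step 3: (k=3,j=0): S=63.3426, (K−S)⁺=21.7174, hold=20.1291 ⇒ V=21.7174 exercise | (k=3,j=1): S=76.0865, (K−S)⁺=8.9735, hold=9.0307 ⇒ V=9.0307 continue | (k=3,j=2): S=91.3945, (K−S)⁺=0.0000, hold=2.2311 ⇒ V=2.2311 continue | (k=3,j=3): S=109.7823, (K−S)⁺=0.0000, hold=0.2571 ⇒ V=0.2571 continue  boundary S*=63.3426
step 2: (k=2,j=0): S=69.4227, (K−S)⁺=15.6373, hold=14.0815 ⇒ V=15.6373 exercise | (k=2,j=1): S=83.3900, (K−S)⁺=1.6700, hold=4.9868 ⇒ V=4.9868 continue | (k=2,j=2): S=100.1673, (K−S)⁺=0.0000, hold=1.0644 ⇒ V=1.0644 continue  boundary S*=69.4227
step 1: (k=1,j=0): S=76.0865, (K−S)⁺=8.9735, hold=9.2754 ⇒ V=9.2754 continue | (k=1,j=1): S=91.3945, (K−S)⁺=0.0000, hold=2.6583 ⇒ V=2.6583 continue  boundary S*=-
step 0: (k=0,j=0): S=83.3900, (K−S)⁺=1.6700, hold=5.3310 ⇒ V=5.3310 continue  boundary S*=-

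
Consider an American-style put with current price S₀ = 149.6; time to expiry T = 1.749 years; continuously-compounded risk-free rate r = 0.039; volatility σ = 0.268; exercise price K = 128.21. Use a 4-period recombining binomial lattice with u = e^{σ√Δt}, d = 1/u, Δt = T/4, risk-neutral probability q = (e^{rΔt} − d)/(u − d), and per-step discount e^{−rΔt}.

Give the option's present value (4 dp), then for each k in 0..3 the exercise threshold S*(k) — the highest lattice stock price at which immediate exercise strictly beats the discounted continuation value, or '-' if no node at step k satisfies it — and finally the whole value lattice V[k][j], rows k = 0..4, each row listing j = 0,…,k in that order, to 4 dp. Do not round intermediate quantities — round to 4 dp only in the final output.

price = 8.6760
boundary = - - - 87.9107
tree:
8.6760
15.0568 2.6947
25.2655 5.5273 0.0000
40.2993 11.3373 0.0000 0.0000
54.5760 23.2546 0.0000 0.0000 0.0000

Δt=0.43725  u=1.19389  d=0.83760  q=0.50408  discount=0.98309
step 4 (expiry): payoffs max(K−S,0) = 54.5760 23.2546 0.0000 0.0000 0.0000
step 3: (k=3,j=0): S=87.9107, (K−S)⁺=40.2993, hold=38.1315 ⇒ V=40.2993 exercise | (k=3,j=1): S=125.3050, (K−S)⁺=2.9050, hold=11.3373 ⇒ V=11.3373 continue | (k=3,j=2): S=178.6056, (K−S)⁺=0.0000, hold=0.0000 ⇒ V=0.0000 continue | (k=3,j=3): S=254.5785, (K−S)⁺=0.0000, hold=0.0000 ⇒ V=0.0000 continue  boundary S*=87.9107
step 2: (k=2,j=0): S=104.9554, (K−S)⁺=23.2546, hold=25.2655 ⇒ V=25.2655 continue | (k=2,j=1): S=149.6000, (K−S)⁺=0.0000, hold=5.5273 ⇒ V=5.5273 continue | (k=2,j=2): S=213.2349, (K−S)⁺=0.0000, hold=0.0000 ⇒ V=0.0000 continue  boundary S*=-
step 1: (k=1,j=0): S=125.3050, (K−S)⁺=2.9050, hold=15.0568 ⇒ V=15.0568 continue | (k=1,j=1): S=178.6056, (K−S)⁺=0.0000, hold=2.6947 ⇒ V=2.6947 continue  boundary S*=-
step 0: (k=0,j=0): S=149.6000, (K−S)⁺=0.0000, hold=8.6760 ⇒ V=8.6760 continue  boundary S*=-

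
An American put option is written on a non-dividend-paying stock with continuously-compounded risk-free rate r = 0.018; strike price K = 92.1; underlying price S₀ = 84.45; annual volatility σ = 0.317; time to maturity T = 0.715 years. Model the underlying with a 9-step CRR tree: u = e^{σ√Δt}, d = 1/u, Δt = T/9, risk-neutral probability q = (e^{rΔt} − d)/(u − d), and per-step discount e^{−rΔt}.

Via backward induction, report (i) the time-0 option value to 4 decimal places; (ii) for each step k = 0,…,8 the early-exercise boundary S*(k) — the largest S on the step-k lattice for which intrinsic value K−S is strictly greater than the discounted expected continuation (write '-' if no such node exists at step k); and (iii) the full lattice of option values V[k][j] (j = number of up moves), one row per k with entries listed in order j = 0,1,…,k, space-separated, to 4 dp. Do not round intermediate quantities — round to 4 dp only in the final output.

price = 12.9163
boundary = - - - 64.5934 59.0723 64.5934 70.6304 77.2317 84.4500
tree:
12.9163
17.1611 8.4592
22.0986 11.9829 4.7525
27.5066 16.4367 7.3017 2.0670
33.0277 21.7191 10.8911 3.5221 0.5323
38.0768 27.5066 15.6541 5.8791 1.0364 0.0000
42.6944 33.0277 21.4696 9.5417 2.0179 0.0000 0.0000
46.9173 38.0768 27.5066 14.8683 3.9290 0.0000 0.0000 0.0000
50.7792 42.6944 33.0277 21.4696 7.6500 0.0000 0.0000 0.0000 0.0000
54.3111 46.9173 38.0768 27.5066 14.8683 0.0000 0.0000 0.0000 0.0000 0.0000

Δt=0.07944, u=1.09346, d=0.91453, q=0.48567, disc=e^(-rΔt)=0.99857
k=9 terminal: V=max(K-S,0) → 54.3111 46.9173 38.0768 27.5066 14.8683 0.0000 0.0000 0.0000 0.0000 0.0000
k=8: j=0 S=41.3208 intr=50.7792 cont=50.6476 V=50.7792[EX]; j=1 S=49.4056 intr=42.6944 cont=42.5628 V=42.6944[EX]; j=2 S=59.0723 intr=33.0277 cont=32.8961 V=33.0277[EX]; j=3 S=70.6304 intr=21.4696 cont=21.3380 V=21.4696[EX]; j=4 S=84.4500 intr=7.6500 cont=7.6362 V=7.6500[EX]; j=5 S=100.9735 intr=0.0000 cont=0.0000 V=0.0000[hold]; j=6 S=120.7300 intr=0.0000 cont=0.0000 V=0.0000[hold]; j=7 S=144.3521 intr=0.0000 cont=0.0000 V=0.0000[hold]; j=8 S=172.5960 intr=0.0000 cont=0.0000 V=0.0000[hold]  S*(8)=84.4500
k=7: j=0 S=45.1827 intr=46.9173 cont=46.7857 V=46.9173[EX]; j=1 S=54.0232 intr=38.0768 cont=37.9452 V=38.0768[EX]; j=2 S=64.5934 intr=27.5066 cont=27.3750 V=27.5066[EX]; j=3 S=77.2317 intr=14.8683 cont=14.7367 V=14.8683[EX]; j=4 S=92.3429 intr=0.0000 cont=3.9290 V=3.9290[hold]; j=5 S=110.4107 intr=0.0000 cont=0.0000 V=0.0000[hold]; j=6 S=132.0137 intr=0.0000 cont=0.0000 V=0.0000[hold]; j=7 S=157.8436 intr=0.0000 cont=0.0000 V=0.0000[hold]  S*(7)=77.2317
k=6: j=0 S=49.4056 intr=42.6944 cont=42.5628 V=42.6944[EX]; j=1 S=59.0723 intr=33.0277 cont=32.8961 V=33.0277[EX]; j=2 S=70.6304 intr=21.4696 cont=21.3380 V=21.4696[EX]; j=3 S=84.4500 intr=7.6500 cont=9.5417 V=9.5417[hold]; j=4 S=100.9735 intr=0.0000 cont=2.0179 V=2.0179[hold]; j=5 S=120.7300 intr=0.0000 cont=0.0000 V=0.0000[hold]; j=6 S=144.3521 intr=0.0000 cont=0.0000 V=0.0000[hold]  S*(6)=70.6304
k=5: j=0 S=54.0232 intr=38.0768 cont=37.9452 V=38.0768[EX]; j=1 S=64.5934 intr=27.5066 cont=27.3750 V=27.5066[EX]; j=2 S=77.2317 intr=14.8683 cont=15.6541 V=15.6541[hold]; j=3 S=92.3429 intr=0.0000 cont=5.8791 V=5.8791[hold]; j=4 S=110.4107 intr=0.0000 cont=1.0364 V=1.0364[hold]; j=5 S=132.0137 intr=0.0000 cont=0.0000 V=0.0000[hold]  S*(5)=64.5934
k=4: j=0 S=59.0723 intr=33.0277 cont=32.8961 V=33.0277[EX]; j=1 S=70.6304 intr=21.4696 cont=21.7191 V=21.7191[hold]; j=2 S=84.4500 intr=7.6500 cont=10.8911 V=10.8911[hold]; j=3 S=100.9735 intr=0.0000 cont=3.5221 V=3.5221[hold]; j=4 S=120.7300 intr=0.0000 cont=0.5323 V=0.5323[hold]  S*(4)=59.0723
k=3: j=0 S=64.5934 intr=27.5066 cont=27.4960 V=27.5066[EX]; j=1 S=77.2317 intr=14.8683 cont=16.4367 V=16.4367[hold]; j=2 S=92.3429 intr=0.0000 cont=7.3017 V=7.3017[hold]; j=3 S=110.4107 intr=0.0000 cont=2.0670 V=2.0670[hold]  S*(3)=64.5934
k=2: j=0 S=70.6304 intr=21.4696 cont=22.0986 V=22.0986[hold]; j=1 S=84.4500 intr=7.6500 cont=11.9829 V=11.9829[hold]; j=2 S=100.9735 intr=0.0000 cont=4.7525 V=4.7525[hold]  S*(2)=-
k=1: j=0 S=77.2317 intr=14.8683 cont=17.1611 V=17.1611[hold]; j=1 S=92.3429 intr=0.0000 cont=8.4592 V=8.4592[hold]  S*(1)=-
k=0: j=0 S=84.4500 intr=7.6500 cont=12.9163 V=12.9163[hold]  S*(0)=-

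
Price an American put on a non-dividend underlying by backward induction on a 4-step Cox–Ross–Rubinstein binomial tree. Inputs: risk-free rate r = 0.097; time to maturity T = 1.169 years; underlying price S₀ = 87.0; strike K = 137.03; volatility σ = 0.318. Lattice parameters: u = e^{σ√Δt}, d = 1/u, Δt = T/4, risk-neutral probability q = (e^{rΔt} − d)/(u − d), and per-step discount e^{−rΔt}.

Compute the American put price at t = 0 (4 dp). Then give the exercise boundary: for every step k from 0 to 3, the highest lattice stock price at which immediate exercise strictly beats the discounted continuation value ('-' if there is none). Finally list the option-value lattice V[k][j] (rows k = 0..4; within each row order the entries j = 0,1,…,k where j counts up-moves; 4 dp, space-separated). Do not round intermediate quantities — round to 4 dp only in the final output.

price = 50.0300
boundary = 87.0000 103.3188 87.0000 103.3188
tree:
50.0300
63.7713 33.7112
75.3422 50.0300 18.4257
85.0856 63.7713 33.7112 6.4034
93.2900 75.3422 50.0300 14.3314 0.0000

Δt=0.29225  u=1.18757  d=0.84205  q=0.54035  discount=0.97205
step 4 (expiry): payoffs max(K−S,0) = 93.2900 75.3422 50.0300 14.3314 0.0000
step 3: (k=3,j=0): S=51.9444, (K−S)⁺=85.0856, hold=81.2556 ⇒ V=85.0856 exercise | (k=3,j=1): S=73.2587, (K−S)⁺=63.7713, hold=59.9413 ⇒ V=63.7713 exercise | (k=3,j=2): S=103.3188, (K−S)⁺=33.7112, hold=29.8812 ⇒ V=33.7112 exercise | (k=3,j=3): S=145.7134, (K−S)⁺=0.0000, hold=6.4034 ⇒ V=6.4034 continue  boundary S*=103.3188
step 2: (k=2,j=0): S=61.6878, (K−S)⁺=75.3422, hold=71.5122 ⇒ V=75.3422 exercise | (k=2,j=1): S=87.0000, (K−S)⁺=50.0300, hold=46.2000 ⇒ V=50.0300 exercise | (k=2,j=2): S=122.6986, (K−S)⁺=14.3314, hold=18.4257 ⇒ V=18.4257 continue  boundary S*=87.0000
step 1: (k=1,j=0): S=73.2587, (K−S)⁺=63.7713, hold=59.9413 ⇒ V=63.7713 exercise | (k=1,j=1): S=103.3188, (K−S)⁺=33.7112, hold=32.0317 ⇒ V=33.7112 exercise  boundary S*=103.3188
step 0: (k=0,j=0): S=87.0000, (K−S)⁺=50.0300, hold=46.2000 ⇒ V=50.0300 exercise  boundary S*=87.0000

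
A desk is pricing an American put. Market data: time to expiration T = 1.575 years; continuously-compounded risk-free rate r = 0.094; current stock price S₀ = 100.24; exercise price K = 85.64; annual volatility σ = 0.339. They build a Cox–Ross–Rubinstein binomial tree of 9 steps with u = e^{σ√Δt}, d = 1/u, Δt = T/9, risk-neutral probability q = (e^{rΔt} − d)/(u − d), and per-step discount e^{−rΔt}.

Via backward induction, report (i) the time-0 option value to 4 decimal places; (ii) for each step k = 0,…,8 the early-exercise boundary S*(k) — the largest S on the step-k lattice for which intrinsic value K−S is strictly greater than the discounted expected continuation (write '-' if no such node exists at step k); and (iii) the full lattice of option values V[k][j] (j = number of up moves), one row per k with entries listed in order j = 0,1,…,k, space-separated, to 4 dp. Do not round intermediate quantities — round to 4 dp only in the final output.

Δt=0.17500, u=1.15236, d=0.86778, q=0.52289, disc=e^(-rΔt)=0.98368
k=9 terminal: V=max(K-S,0) → 57.6669 48.4935 36.3117 20.1351 0.0000 0.0000 0.0000 0.0000 0.0000 0.0000
k=8: j=0 S=32.2351 intr=53.4049 cont=52.0076 V=53.4049[EX]; j=1 S=42.8062 intr=42.8338 cont=41.4365 V=42.8338[EX]; j=2 S=56.8441 intr=28.7959 cont=27.3987 V=28.7959[EX]; j=3 S=75.4854 intr=10.1546 cont=9.4499 V=10.1546[EX]; j=4 S=100.2400 intr=0.0000 cont=0.0000 V=0.0000[hold]; j=5 S=133.1126 intr=0.0000 cont=0.0000 V=0.0000[hold]; j=6 S=176.7653 intr=0.0000 cont=0.0000 V=0.0000[hold]; j=7 S=234.7334 intr=0.0000 cont=0.0000 V=0.0000[hold]; j=8 S=311.7116 intr=0.0000 cont=0.0000 V=0.0000[hold]  S*(8)=75.4854
k=7: j=0 S=37.1465 intr=48.4935 cont=47.0962 V=48.4935[EX]; j=1 S=49.3283 intr=36.3117 cont=34.9144 V=36.3117[EX]; j=2 S=65.5049 intr=20.1351 cont=18.7378 V=20.1351[EX]; j=3 S=86.9865 intr=0.0000 cont=4.7658 V=4.7658[hold]; j=4 S=115.5128 intr=0.0000 cont=0.0000 V=0.0000[hold]; j=5 S=153.3939 intr=0.0000 cont=0.0000 V=0.0000[hold]; j=6 S=203.6976 intr=0.0000 cont=0.0000 V=0.0000[hold]; j=7 S=270.4979 intr=0.0000 cont=0.0000 V=0.0000[hold]  S*(7)=65.5049
k=6: j=0 S=42.8062 intr=42.8338 cont=41.4365 V=42.8338[EX]; j=1 S=56.8441 intr=28.7959 cont=27.3987 V=28.7959[EX]; j=2 S=75.4854 intr=10.1546 cont=11.9013 V=11.9013[hold]; j=3 S=100.2400 intr=0.0000 cont=2.2367 V=2.2367[hold]; j=4 S=133.1126 intr=0.0000 cont=0.0000 V=0.0000[hold]; j=5 S=176.7653 intr=0.0000 cont=0.0000 V=0.0000[hold]; j=6 S=234.7334 intr=0.0000 cont=0.0000 V=0.0000[hold]  S*(6)=56.8441
k=5: j=0 S=49.3283 intr=36.3117 cont=34.9144 V=36.3117[EX]; j=1 S=65.5049 intr=20.1351 cont=19.6362 V=20.1351[EX]; j=2 S=86.9865 intr=0.0000 cont=6.7361 V=6.7361[hold]; j=3 S=115.5128 intr=0.0000 cont=1.0498 V=1.0498[hold]; j=4 S=153.3939 intr=0.0000 cont=0.0000 V=0.0000[hold]; j=5 S=203.6976 intr=0.0000 cont=0.0000 V=0.0000[hold]  S*(5)=65.5049
k=4: j=0 S=56.8441 intr=28.7959 cont=27.3987 V=28.7959[EX]; j=1 S=75.4854 intr=10.1546 cont=12.9147 V=12.9147[hold]; j=2 S=100.2400 intr=0.0000 cont=3.7014 V=3.7014[hold]; j=3 S=133.1126 intr=0.0000 cont=0.4927 V=0.4927[hold]; j=4 S=176.7653 intr=0.0000 cont=0.0000 V=0.0000[hold]  S*(4)=56.8441
k=3: j=0 S=65.5049 intr=20.1351 cont=20.1575 V=20.1575[hold]; j=1 S=86.9865 intr=0.0000 cont=7.9650 V=7.9650[hold]; j=2 S=115.5128 intr=0.0000 cont=1.9906 V=1.9906[hold]; j=3 S=153.3939 intr=0.0000 cont=0.2312 V=0.2312[hold]  S*(3)=-
k=2: j=0 S=75.4854 intr=10.1546 cont=13.5573 V=13.5573[hold]; j=1 S=100.2400 intr=0.0000 cont=4.7621 V=4.7621[hold]; j=2 S=133.1126 intr=0.0000 cont=1.0532 V=1.0532[hold]  S*(2)=-
k=1: j=0 S=86.9865 intr=0.0000 cont=8.8122 V=8.8122[hold]; j=1 S=115.5128 intr=0.0000 cont=2.7767 V=2.7767[hold]  S*(1)=-
k=0: j=0 S=100.2400 intr=0.0000 cont=5.5640 V=5.5640[hold]  S*(0)=-

price = 5.5640
boundary = - - - - 56.8441 65.5049 56.8441 65.5049 75.4854
tree:
5.5640
8.8122 2.7767
13.5573 4.7621 1.0532
20.1575 7.9650 1.9906 0.2312
28.7959 12.9147 3.7014 0.4927 0.0000
36.3117 20.1351 6.7361 1.0498 0.0000 0.0000
42.8338 28.7959 11.9013 2.2367 0.0000 0.0000 0.0000
48.4935 36.3117 20.1351 4.7658 0.0000 0.0000 0.0000 0.0000
53.4049 42.8338 28.7959 10.1546 0.0000 0.0000 0.0000 0.0000 0.0000
57.6669 48.4935 36.3117 20.1351 0.0000 0.0000 0.0000 0.0000 0.0000 0.0000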